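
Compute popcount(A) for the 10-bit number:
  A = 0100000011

0100000011
1-bits at positions (from bit 0 = LSB): 0, 1, 8
Count = 3

Answer: 3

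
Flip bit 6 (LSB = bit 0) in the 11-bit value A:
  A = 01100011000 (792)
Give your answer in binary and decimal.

Mask = 1 << 6 = 00001000000
Bit 6 of A is 0; XOR with the mask flips it to 1.
  01100011000
^ 00001000000
-------------
  01101011000

Answer: 01101011000 (856)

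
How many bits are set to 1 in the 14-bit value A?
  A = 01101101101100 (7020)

01101101101100
1-bits at positions (from bit 0 = LSB): 2, 3, 5, 6, 8, 9, 11, 12
Count = 8

Answer: 8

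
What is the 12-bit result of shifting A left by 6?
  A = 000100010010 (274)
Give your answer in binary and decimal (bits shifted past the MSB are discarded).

Shift left by 6: drop the top 6 bit(s), append 6 zero(s) on the right.
  000100010010  ->  discard [000100], keep [010010], append 000000
= 010010000000

Answer: 010010000000 (1152)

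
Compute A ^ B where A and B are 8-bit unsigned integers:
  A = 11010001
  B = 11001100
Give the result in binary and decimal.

Apply ^ to each column (1 where bits differ):
  11010001
^ 11001100
----------
  00011101

Answer: 00011101 (29)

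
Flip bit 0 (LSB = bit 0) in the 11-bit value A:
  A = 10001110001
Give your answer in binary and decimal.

Mask = 1 << 0 = 00000000001
Bit 0 of A is 1; XOR with the mask flips it to 0.
  10001110001
^ 00000000001
-------------
  10001110000

Answer: 10001110000 (1136)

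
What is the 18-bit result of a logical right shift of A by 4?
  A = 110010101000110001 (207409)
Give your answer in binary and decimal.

Logical shift right by 4: drop the bottom 4 bit(s), prepend 4 zero(s) on the left.
  110010101000110001  ->  keep [11001010100011], discard [0001], prepend 0000
= 000011001010100011

Answer: 000011001010100011 (12963)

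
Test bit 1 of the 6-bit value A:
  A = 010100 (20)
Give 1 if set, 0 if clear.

Bit 1 is the 2nd from the right.
  010100
      ^
That bit is 0.

Answer: 0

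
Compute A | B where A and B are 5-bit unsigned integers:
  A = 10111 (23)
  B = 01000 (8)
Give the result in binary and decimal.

Apply | to each column (1 where either bit is 1):
  10111
| 01000
-------
  11111

Answer: 11111 (31)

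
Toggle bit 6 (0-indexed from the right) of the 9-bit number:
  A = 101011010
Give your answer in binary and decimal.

Mask = 1 << 6 = 001000000
Bit 6 of A is 1; XOR with the mask flips it to 0.
  101011010
^ 001000000
-----------
  100011010

Answer: 100011010 (282)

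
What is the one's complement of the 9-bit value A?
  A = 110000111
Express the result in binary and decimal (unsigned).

Flip each bit (0->1, 1->0):
  110000111
  001111000

Answer: 001111000 (120)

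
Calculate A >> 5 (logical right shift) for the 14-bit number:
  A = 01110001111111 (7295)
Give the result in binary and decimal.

Logical shift right by 5: drop the bottom 5 bit(s), prepend 5 zero(s) on the left.
  01110001111111  ->  keep [011100011], discard [11111], prepend 00000
= 00000011100011

Answer: 00000011100011 (227)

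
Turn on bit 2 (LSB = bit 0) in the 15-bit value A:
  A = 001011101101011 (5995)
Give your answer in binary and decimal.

Mask = 1 << 2 = 000000000000100
Bit 2 of A is 0, so OR-ing with the mask flips it to 1.
  001011101101011
| 000000000000100
-----------------
  001011101101111

Answer: 001011101101111 (5999)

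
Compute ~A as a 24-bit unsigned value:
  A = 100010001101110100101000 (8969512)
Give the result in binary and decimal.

Flip each bit (0->1, 1->0):
  100010001101110100101000
  011101110010001011010111

Answer: 011101110010001011010111 (7807703)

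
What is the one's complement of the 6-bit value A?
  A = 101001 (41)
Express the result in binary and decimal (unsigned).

Flip each bit (0->1, 1->0):
  101001
  010110

Answer: 010110 (22)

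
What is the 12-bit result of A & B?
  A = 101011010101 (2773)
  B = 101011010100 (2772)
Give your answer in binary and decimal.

Apply & to each column (1 only where both bits are 1):
  101011010101
& 101011010100
--------------
  101011010100

Answer: 101011010100 (2772)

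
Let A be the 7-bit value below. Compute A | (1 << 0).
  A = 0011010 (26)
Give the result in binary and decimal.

Mask = 1 << 0 = 0000001
Bit 0 of A is 0, so OR-ing with the mask flips it to 1.
  0011010
| 0000001
---------
  0011011

Answer: 0011011 (27)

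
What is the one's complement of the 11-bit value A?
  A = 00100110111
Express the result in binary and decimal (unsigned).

Flip each bit (0->1, 1->0):
  00100110111
  11011001000

Answer: 11011001000 (1736)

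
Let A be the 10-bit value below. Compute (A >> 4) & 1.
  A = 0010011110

Bit 4 is the 5th from the right.
  0010011110
       ^
That bit is 1.

Answer: 1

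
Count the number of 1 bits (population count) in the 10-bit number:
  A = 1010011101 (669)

1010011101
1-bits at positions (from bit 0 = LSB): 0, 2, 3, 4, 7, 9
Count = 6

Answer: 6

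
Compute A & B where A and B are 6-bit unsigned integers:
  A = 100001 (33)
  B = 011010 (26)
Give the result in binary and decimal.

Apply & to each column (1 only where both bits are 1):
  100001
& 011010
--------
  000000

Answer: 000000 (0)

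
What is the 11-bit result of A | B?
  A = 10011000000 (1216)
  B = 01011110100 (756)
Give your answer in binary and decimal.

Apply | to each column (1 where either bit is 1):
  10011000000
| 01011110100
-------------
  11011110100

Answer: 11011110100 (1780)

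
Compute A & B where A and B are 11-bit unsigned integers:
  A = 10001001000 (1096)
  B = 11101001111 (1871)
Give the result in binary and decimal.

Apply & to each column (1 only where both bits are 1):
  10001001000
& 11101001111
-------------
  10001001000

Answer: 10001001000 (1096)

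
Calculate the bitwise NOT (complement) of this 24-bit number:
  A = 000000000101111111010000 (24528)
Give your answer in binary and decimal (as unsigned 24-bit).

Flip each bit (0->1, 1->0):
  000000000101111111010000
  111111111010000000101111

Answer: 111111111010000000101111 (16752687)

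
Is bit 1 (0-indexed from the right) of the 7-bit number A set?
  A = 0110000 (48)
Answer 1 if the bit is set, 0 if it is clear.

Bit 1 is the 2nd from the right.
  0110000
       ^
That bit is 0.

Answer: 0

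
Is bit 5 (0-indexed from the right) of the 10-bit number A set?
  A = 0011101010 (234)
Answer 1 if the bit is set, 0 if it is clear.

Bit 5 is the 6th from the right.
  0011101010
      ^
That bit is 1.

Answer: 1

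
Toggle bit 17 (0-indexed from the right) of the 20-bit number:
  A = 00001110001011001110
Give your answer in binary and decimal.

Mask = 1 << 17 = 00100000000000000000
Bit 17 of A is 0; XOR with the mask flips it to 1.
  00001110001011001110
^ 00100000000000000000
----------------------
  00101110001011001110

Answer: 00101110001011001110 (189134)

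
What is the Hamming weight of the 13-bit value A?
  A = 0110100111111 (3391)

0110100111111
1-bits at positions (from bit 0 = LSB): 0, 1, 2, 3, 4, 5, 8, 10, 11
Count = 9

Answer: 9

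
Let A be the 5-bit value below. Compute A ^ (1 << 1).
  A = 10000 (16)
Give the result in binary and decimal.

Mask = 1 << 1 = 00010
Bit 1 of A is 0; XOR with the mask flips it to 1.
  10000
^ 00010
-------
  10010

Answer: 10010 (18)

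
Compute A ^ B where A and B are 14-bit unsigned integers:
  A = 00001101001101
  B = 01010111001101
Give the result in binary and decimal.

Apply ^ to each column (1 where bits differ):
  00001101001101
^ 01010111001101
----------------
  01011010000000

Answer: 01011010000000 (5760)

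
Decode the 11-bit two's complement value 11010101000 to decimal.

MSB is 1, so the value is negative. Find the magnitude:
1. Invert bits:  00101010111
2. Add 1:        00101011000  = 344
3. Apply sign:   -344

Answer: -344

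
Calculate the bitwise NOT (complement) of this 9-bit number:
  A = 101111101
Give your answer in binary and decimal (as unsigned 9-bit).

Flip each bit (0->1, 1->0):
  101111101
  010000010

Answer: 010000010 (130)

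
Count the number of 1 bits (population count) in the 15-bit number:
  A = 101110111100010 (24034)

101110111100010
1-bits at positions (from bit 0 = LSB): 1, 5, 6, 7, 8, 10, 11, 12, 14
Count = 9

Answer: 9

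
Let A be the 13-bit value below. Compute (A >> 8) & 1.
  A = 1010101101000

Bit 8 is the 9th from the right.
  1010101101000
      ^
That bit is 1.

Answer: 1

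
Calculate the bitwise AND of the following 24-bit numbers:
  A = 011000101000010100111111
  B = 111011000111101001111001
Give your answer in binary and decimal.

Apply & to each column (1 only where both bits are 1):
  011000101000010100111111
& 111011000111101001111001
--------------------------
  011000000000000000111001

Answer: 011000000000000000111001 (6291513)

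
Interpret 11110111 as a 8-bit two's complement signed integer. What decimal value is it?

MSB is 1, so the value is negative. Find the magnitude:
1. Invert bits:  00001000
2. Add 1:        00001001  = 9
3. Apply sign:   -9

Answer: -9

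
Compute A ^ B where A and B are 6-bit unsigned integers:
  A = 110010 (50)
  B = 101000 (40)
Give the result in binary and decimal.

Apply ^ to each column (1 where bits differ):
  110010
^ 101000
--------
  011010

Answer: 011010 (26)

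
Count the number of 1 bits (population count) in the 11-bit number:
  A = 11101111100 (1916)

11101111100
1-bits at positions (from bit 0 = LSB): 2, 3, 4, 5, 6, 8, 9, 10
Count = 8

Answer: 8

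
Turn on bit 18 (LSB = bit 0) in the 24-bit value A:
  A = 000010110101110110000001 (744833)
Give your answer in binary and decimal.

Mask = 1 << 18 = 000001000000000000000000
Bit 18 of A is 0, so OR-ing with the mask flips it to 1.
  000010110101110110000001
| 000001000000000000000000
--------------------------
  000011110101110110000001

Answer: 000011110101110110000001 (1006977)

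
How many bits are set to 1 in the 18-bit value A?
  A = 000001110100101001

000001110100101001
1-bits at positions (from bit 0 = LSB): 0, 3, 5, 8, 10, 11, 12
Count = 7

Answer: 7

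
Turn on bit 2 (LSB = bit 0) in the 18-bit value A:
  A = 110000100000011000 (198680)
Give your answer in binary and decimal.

Mask = 1 << 2 = 000000000000000100
Bit 2 of A is 0, so OR-ing with the mask flips it to 1.
  110000100000011000
| 000000000000000100
--------------------
  110000100000011100

Answer: 110000100000011100 (198684)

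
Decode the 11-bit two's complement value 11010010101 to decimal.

MSB is 1, so the value is negative. Find the magnitude:
1. Invert bits:  00101101010
2. Add 1:        00101101011  = 363
3. Apply sign:   -363

Answer: -363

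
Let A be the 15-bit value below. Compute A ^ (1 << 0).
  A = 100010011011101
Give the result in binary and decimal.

Mask = 1 << 0 = 000000000000001
Bit 0 of A is 1; XOR with the mask flips it to 0.
  100010011011101
^ 000000000000001
-----------------
  100010011011100

Answer: 100010011011100 (17628)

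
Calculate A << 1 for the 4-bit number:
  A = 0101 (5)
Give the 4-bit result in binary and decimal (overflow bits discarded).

Shift left by 1: drop the top 1 bit(s), append 1 zero(s) on the right.
  0101  ->  discard [0], keep [101], append 0
= 1010

Answer: 1010 (10)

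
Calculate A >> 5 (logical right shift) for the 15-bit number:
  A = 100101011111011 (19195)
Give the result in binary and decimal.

Logical shift right by 5: drop the bottom 5 bit(s), prepend 5 zero(s) on the left.
  100101011111011  ->  keep [1001010111], discard [11011], prepend 00000
= 000001001010111

Answer: 000001001010111 (599)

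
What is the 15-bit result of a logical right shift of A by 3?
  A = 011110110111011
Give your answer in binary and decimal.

Logical shift right by 3: drop the bottom 3 bit(s), prepend 3 zero(s) on the left.
  011110110111011  ->  keep [011110110111], discard [011], prepend 000
= 000011110110111

Answer: 000011110110111 (1975)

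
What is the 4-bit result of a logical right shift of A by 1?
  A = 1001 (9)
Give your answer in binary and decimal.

Logical shift right by 1: drop the bottom 1 bit(s), prepend 1 zero(s) on the left.
  1001  ->  keep [100], discard [1], prepend 0
= 0100

Answer: 0100 (4)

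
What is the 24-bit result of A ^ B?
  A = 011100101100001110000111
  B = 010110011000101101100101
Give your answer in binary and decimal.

Apply ^ to each column (1 where bits differ):
  011100101100001110000111
^ 010110011000101101100101
--------------------------
  001010110100100011100010

Answer: 001010110100100011100010 (2836706)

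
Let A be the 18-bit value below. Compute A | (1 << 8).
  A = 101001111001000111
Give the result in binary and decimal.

Mask = 1 << 8 = 000000000100000000
Bit 8 of A is 0, so OR-ing with the mask flips it to 1.
  101001111001000111
| 000000000100000000
--------------------
  101001111101000111

Answer: 101001111101000111 (171847)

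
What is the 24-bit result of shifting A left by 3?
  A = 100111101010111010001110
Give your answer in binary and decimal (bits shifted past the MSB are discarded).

Shift left by 3: drop the top 3 bit(s), append 3 zero(s) on the right.
  100111101010111010001110  ->  discard [100], keep [111101010111010001110], append 000
= 111101010111010001110000

Answer: 111101010111010001110000 (16086128)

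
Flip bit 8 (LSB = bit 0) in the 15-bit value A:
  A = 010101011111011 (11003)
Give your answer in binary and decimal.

Mask = 1 << 8 = 000000100000000
Bit 8 of A is 0; XOR with the mask flips it to 1.
  010101011111011
^ 000000100000000
-----------------
  010101111111011

Answer: 010101111111011 (11259)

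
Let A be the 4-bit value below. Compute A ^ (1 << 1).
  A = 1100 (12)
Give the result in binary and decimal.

Mask = 1 << 1 = 0010
Bit 1 of A is 0; XOR with the mask flips it to 1.
  1100
^ 0010
------
  1110

Answer: 1110 (14)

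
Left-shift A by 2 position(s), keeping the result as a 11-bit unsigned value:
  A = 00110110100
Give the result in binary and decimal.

Shift left by 2: drop the top 2 bit(s), append 2 zero(s) on the right.
  00110110100  ->  discard [00], keep [110110100], append 00
= 11011010000

Answer: 11011010000 (1744)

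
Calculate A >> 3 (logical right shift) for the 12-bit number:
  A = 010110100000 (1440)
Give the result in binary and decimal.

Logical shift right by 3: drop the bottom 3 bit(s), prepend 3 zero(s) on the left.
  010110100000  ->  keep [010110100], discard [000], prepend 000
= 000010110100

Answer: 000010110100 (180)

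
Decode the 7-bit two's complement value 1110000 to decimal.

MSB is 1, so the value is negative. Find the magnitude:
1. Invert bits:  0001111
2. Add 1:        0010000  = 16
3. Apply sign:   -16

Answer: -16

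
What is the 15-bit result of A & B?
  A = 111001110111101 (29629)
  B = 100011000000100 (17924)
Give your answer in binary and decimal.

Apply & to each column (1 only where both bits are 1):
  111001110111101
& 100011000000100
-----------------
  100001000000100

Answer: 100001000000100 (16900)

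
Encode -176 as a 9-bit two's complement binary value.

1. Binary of +176:  010110000
2. Invert bits:     101001111
3. Add 1:           101010000

Answer: 101010000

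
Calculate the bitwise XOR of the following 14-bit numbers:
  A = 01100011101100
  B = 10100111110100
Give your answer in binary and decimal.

Apply ^ to each column (1 where bits differ):
  01100011101100
^ 10100111110100
----------------
  11000100011000

Answer: 11000100011000 (12568)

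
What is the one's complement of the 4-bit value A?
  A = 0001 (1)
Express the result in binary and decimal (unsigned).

Flip each bit (0->1, 1->0):
  0001
  1110

Answer: 1110 (14)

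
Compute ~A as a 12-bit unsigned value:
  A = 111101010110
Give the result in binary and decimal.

Flip each bit (0->1, 1->0):
  111101010110
  000010101001

Answer: 000010101001 (169)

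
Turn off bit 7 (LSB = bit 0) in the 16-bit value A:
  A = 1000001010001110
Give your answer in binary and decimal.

Mask = ~(1 << 7) = 1111111101111111
Bit 7 of A is 1, so AND-ing with the mask clears it to 0.
  1000001010001110
& 1111111101111111
------------------
  1000001000001110

Answer: 1000001000001110 (33294)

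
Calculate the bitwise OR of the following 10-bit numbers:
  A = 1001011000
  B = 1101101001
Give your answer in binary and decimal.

Apply | to each column (1 where either bit is 1):
  1001011000
| 1101101001
------------
  1101111001

Answer: 1101111001 (889)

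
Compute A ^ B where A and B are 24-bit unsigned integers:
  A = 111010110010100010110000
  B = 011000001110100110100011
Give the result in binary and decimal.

Apply ^ to each column (1 where bits differ):
  111010110010100010110000
^ 011000001110100110100011
--------------------------
  100010111100000100010011

Answer: 100010111100000100010011 (9158931)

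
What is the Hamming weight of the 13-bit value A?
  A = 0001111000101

0001111000101
1-bits at positions (from bit 0 = LSB): 0, 2, 6, 7, 8, 9
Count = 6

Answer: 6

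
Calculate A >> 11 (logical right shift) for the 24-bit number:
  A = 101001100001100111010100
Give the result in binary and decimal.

Logical shift right by 11: drop the bottom 11 bit(s), prepend 11 zero(s) on the left.
  101001100001100111010100  ->  keep [1010011000011], discard [00111010100], prepend 00000000000
= 000000000001010011000011

Answer: 000000000001010011000011 (5315)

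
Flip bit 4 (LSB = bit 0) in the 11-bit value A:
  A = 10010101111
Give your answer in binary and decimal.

Mask = 1 << 4 = 00000010000
Bit 4 of A is 0; XOR with the mask flips it to 1.
  10010101111
^ 00000010000
-------------
  10010111111

Answer: 10010111111 (1215)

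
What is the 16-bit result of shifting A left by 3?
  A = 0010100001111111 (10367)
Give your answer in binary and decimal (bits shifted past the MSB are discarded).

Shift left by 3: drop the top 3 bit(s), append 3 zero(s) on the right.
  0010100001111111  ->  discard [001], keep [0100001111111], append 000
= 0100001111111000

Answer: 0100001111111000 (17400)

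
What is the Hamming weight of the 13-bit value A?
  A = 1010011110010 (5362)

1010011110010
1-bits at positions (from bit 0 = LSB): 1, 4, 5, 6, 7, 10, 12
Count = 7

Answer: 7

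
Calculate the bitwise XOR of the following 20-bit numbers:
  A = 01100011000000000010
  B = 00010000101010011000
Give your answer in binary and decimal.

Apply ^ to each column (1 where bits differ):
  01100011000000000010
^ 00010000101010011000
----------------------
  01110011101010011010

Answer: 01110011101010011010 (473754)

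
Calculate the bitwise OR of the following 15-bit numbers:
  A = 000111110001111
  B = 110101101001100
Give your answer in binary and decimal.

Apply | to each column (1 where either bit is 1):
  000111110001111
| 110101101001100
-----------------
  110111111001111

Answer: 110111111001111 (28623)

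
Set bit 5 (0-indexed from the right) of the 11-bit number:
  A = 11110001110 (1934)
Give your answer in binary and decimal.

Mask = 1 << 5 = 00000100000
Bit 5 of A is 0, so OR-ing with the mask flips it to 1.
  11110001110
| 00000100000
-------------
  11110101110

Answer: 11110101110 (1966)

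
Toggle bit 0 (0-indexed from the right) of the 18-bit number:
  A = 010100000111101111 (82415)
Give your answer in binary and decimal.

Mask = 1 << 0 = 000000000000000001
Bit 0 of A is 1; XOR with the mask flips it to 0.
  010100000111101111
^ 000000000000000001
--------------------
  010100000111101110

Answer: 010100000111101110 (82414)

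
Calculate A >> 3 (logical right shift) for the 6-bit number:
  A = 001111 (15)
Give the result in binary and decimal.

Logical shift right by 3: drop the bottom 3 bit(s), prepend 3 zero(s) on the left.
  001111  ->  keep [001], discard [111], prepend 000
= 000001

Answer: 000001 (1)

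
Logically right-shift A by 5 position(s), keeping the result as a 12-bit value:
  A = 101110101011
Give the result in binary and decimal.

Logical shift right by 5: drop the bottom 5 bit(s), prepend 5 zero(s) on the left.
  101110101011  ->  keep [1011101], discard [01011], prepend 00000
= 000001011101

Answer: 000001011101 (93)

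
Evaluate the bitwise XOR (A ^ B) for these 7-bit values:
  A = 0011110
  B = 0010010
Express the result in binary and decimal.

Apply ^ to each column (1 where bits differ):
  0011110
^ 0010010
---------
  0001100

Answer: 0001100 (12)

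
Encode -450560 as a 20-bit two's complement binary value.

1. Binary of +450560:  01101110000000000000
2. Invert bits:     10010001111111111111
3. Add 1:           10010010000000000000

Answer: 10010010000000000000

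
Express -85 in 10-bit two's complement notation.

1. Binary of +85:  0001010101
2. Invert bits:     1110101010
3. Add 1:           1110101011

Answer: 1110101011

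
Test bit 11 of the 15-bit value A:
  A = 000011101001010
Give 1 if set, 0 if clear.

Bit 11 is the 12th from the right.
  000011101001010
     ^
That bit is 0.

Answer: 0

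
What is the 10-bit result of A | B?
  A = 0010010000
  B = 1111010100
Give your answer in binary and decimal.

Apply | to each column (1 where either bit is 1):
  0010010000
| 1111010100
------------
  1111010100

Answer: 1111010100 (980)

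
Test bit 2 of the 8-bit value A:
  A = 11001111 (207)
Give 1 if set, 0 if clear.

Bit 2 is the 3rd from the right.
  11001111
       ^
That bit is 1.

Answer: 1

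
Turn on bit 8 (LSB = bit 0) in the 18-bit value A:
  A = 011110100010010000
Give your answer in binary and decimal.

Mask = 1 << 8 = 000000000100000000
Bit 8 of A is 0, so OR-ing with the mask flips it to 1.
  011110100010010000
| 000000000100000000
--------------------
  011110100110010000

Answer: 011110100110010000 (125328)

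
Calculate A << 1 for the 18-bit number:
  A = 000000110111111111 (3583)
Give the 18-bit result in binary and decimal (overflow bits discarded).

Shift left by 1: drop the top 1 bit(s), append 1 zero(s) on the right.
  000000110111111111  ->  discard [0], keep [00000110111111111], append 0
= 000001101111111110

Answer: 000001101111111110 (7166)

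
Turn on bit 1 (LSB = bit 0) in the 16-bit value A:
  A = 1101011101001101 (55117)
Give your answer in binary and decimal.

Mask = 1 << 1 = 0000000000000010
Bit 1 of A is 0, so OR-ing with the mask flips it to 1.
  1101011101001101
| 0000000000000010
------------------
  1101011101001111

Answer: 1101011101001111 (55119)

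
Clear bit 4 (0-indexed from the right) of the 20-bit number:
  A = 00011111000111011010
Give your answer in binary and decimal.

Mask = ~(1 << 4) = 11111111111111101111
Bit 4 of A is 1, so AND-ing with the mask clears it to 0.
  00011111000111011010
& 11111111111111101111
----------------------
  00011111000111001010

Answer: 00011111000111001010 (127434)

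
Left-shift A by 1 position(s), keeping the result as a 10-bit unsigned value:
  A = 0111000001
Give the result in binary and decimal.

Shift left by 1: drop the top 1 bit(s), append 1 zero(s) on the right.
  0111000001  ->  discard [0], keep [111000001], append 0
= 1110000010

Answer: 1110000010 (898)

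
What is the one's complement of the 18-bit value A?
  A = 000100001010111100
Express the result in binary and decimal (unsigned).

Flip each bit (0->1, 1->0):
  000100001010111100
  111011110101000011

Answer: 111011110101000011 (245059)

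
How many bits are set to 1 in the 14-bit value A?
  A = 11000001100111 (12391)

11000001100111
1-bits at positions (from bit 0 = LSB): 0, 1, 2, 5, 6, 12, 13
Count = 7

Answer: 7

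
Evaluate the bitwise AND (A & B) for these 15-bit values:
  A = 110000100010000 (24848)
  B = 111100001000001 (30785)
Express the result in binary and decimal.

Apply & to each column (1 only where both bits are 1):
  110000100010000
& 111100001000001
-----------------
  110000000000000

Answer: 110000000000000 (24576)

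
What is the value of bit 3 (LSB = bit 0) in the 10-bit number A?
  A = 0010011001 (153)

Bit 3 is the 4th from the right.
  0010011001
        ^
That bit is 1.

Answer: 1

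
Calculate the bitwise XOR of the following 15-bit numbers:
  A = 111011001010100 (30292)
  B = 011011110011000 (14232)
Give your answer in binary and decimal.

Apply ^ to each column (1 where bits differ):
  111011001010100
^ 011011110011000
-----------------
  100000111001100

Answer: 100000111001100 (16844)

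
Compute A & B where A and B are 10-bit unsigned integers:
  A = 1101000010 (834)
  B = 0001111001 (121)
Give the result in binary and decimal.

Apply & to each column (1 only where both bits are 1):
  1101000010
& 0001111001
------------
  0001000000

Answer: 0001000000 (64)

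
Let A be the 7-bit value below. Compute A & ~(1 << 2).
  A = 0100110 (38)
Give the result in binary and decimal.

Mask = ~(1 << 2) = 1111011
Bit 2 of A is 1, so AND-ing with the mask clears it to 0.
  0100110
& 1111011
---------
  0100010

Answer: 0100010 (34)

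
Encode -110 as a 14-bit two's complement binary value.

1. Binary of +110:  00000001101110
2. Invert bits:     11111110010001
3. Add 1:           11111110010010

Answer: 11111110010010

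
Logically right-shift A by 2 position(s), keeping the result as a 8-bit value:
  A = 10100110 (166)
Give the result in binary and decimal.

Logical shift right by 2: drop the bottom 2 bit(s), prepend 2 zero(s) on the left.
  10100110  ->  keep [101001], discard [10], prepend 00
= 00101001

Answer: 00101001 (41)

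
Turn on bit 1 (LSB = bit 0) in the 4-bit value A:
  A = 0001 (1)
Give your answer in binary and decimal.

Mask = 1 << 1 = 0010
Bit 1 of A is 0, so OR-ing with the mask flips it to 1.
  0001
| 0010
------
  0011

Answer: 0011 (3)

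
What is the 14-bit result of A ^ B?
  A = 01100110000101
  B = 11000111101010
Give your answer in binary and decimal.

Apply ^ to each column (1 where bits differ):
  01100110000101
^ 11000111101010
----------------
  10100001101111

Answer: 10100001101111 (10351)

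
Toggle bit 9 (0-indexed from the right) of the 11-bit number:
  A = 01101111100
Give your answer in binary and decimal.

Mask = 1 << 9 = 01000000000
Bit 9 of A is 1; XOR with the mask flips it to 0.
  01101111100
^ 01000000000
-------------
  00101111100

Answer: 00101111100 (380)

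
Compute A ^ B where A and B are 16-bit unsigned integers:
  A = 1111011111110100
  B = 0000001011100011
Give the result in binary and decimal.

Apply ^ to each column (1 where bits differ):
  1111011111110100
^ 0000001011100011
------------------
  1111010100010111

Answer: 1111010100010111 (62743)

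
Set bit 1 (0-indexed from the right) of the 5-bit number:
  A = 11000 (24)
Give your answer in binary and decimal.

Mask = 1 << 1 = 00010
Bit 1 of A is 0, so OR-ing with the mask flips it to 1.
  11000
| 00010
-------
  11010

Answer: 11010 (26)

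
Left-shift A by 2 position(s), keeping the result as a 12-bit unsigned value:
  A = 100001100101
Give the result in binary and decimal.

Shift left by 2: drop the top 2 bit(s), append 2 zero(s) on the right.
  100001100101  ->  discard [10], keep [0001100101], append 00
= 000110010100

Answer: 000110010100 (404)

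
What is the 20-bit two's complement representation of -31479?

1. Binary of +31479:  00000111101011110111
2. Invert bits:     11111000010100001000
3. Add 1:           11111000010100001001

Answer: 11111000010100001001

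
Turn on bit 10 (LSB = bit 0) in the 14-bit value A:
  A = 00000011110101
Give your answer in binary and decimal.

Mask = 1 << 10 = 00010000000000
Bit 10 of A is 0, so OR-ing with the mask flips it to 1.
  00000011110101
| 00010000000000
----------------
  00010011110101

Answer: 00010011110101 (1269)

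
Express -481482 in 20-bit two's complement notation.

1. Binary of +481482:  01110101100011001010
2. Invert bits:     10001010011100110101
3. Add 1:           10001010011100110110

Answer: 10001010011100110110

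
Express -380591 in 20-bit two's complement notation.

1. Binary of +380591:  01011100111010101111
2. Invert bits:     10100011000101010000
3. Add 1:           10100011000101010001

Answer: 10100011000101010001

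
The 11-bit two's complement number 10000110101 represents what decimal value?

MSB is 1, so the value is negative. Find the magnitude:
1. Invert bits:  01111001010
2. Add 1:        01111001011  = 971
3. Apply sign:   -971

Answer: -971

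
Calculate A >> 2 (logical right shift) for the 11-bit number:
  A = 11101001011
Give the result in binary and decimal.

Logical shift right by 2: drop the bottom 2 bit(s), prepend 2 zero(s) on the left.
  11101001011  ->  keep [111010010], discard [11], prepend 00
= 00111010010

Answer: 00111010010 (466)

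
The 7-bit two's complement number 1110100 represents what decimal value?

MSB is 1, so the value is negative. Find the magnitude:
1. Invert bits:  0001011
2. Add 1:        0001100  = 12
3. Apply sign:   -12

Answer: -12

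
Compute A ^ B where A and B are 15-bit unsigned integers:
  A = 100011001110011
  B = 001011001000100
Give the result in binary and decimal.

Apply ^ to each column (1 where bits differ):
  100011001110011
^ 001011001000100
-----------------
  101000000110111

Answer: 101000000110111 (20535)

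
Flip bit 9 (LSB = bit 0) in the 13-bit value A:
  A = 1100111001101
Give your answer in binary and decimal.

Mask = 1 << 9 = 0001000000000
Bit 9 of A is 0; XOR with the mask flips it to 1.
  1100111001101
^ 0001000000000
---------------
  1101111001101

Answer: 1101111001101 (7117)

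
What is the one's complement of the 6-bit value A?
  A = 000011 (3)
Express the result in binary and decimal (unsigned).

Flip each bit (0->1, 1->0):
  000011
  111100

Answer: 111100 (60)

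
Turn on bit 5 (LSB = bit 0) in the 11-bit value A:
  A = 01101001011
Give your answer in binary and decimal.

Mask = 1 << 5 = 00000100000
Bit 5 of A is 0, so OR-ing with the mask flips it to 1.
  01101001011
| 00000100000
-------------
  01101101011

Answer: 01101101011 (875)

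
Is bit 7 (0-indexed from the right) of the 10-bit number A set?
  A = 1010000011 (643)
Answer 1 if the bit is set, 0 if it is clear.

Bit 7 is the 8th from the right.
  1010000011
    ^
That bit is 1.

Answer: 1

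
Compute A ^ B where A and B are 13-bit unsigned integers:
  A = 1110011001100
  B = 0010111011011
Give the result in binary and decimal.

Apply ^ to each column (1 where bits differ):
  1110011001100
^ 0010111011011
---------------
  1100100010111

Answer: 1100100010111 (6423)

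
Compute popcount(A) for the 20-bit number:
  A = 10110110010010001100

10110110010010001100
1-bits at positions (from bit 0 = LSB): 2, 3, 7, 10, 13, 14, 16, 17, 19
Count = 9

Answer: 9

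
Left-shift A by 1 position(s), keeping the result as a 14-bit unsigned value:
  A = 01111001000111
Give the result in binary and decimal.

Shift left by 1: drop the top 1 bit(s), append 1 zero(s) on the right.
  01111001000111  ->  discard [0], keep [1111001000111], append 0
= 11110010001110

Answer: 11110010001110 (15502)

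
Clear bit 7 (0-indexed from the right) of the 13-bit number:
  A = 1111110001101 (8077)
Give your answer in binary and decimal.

Mask = ~(1 << 7) = 1111101111111
Bit 7 of A is 1, so AND-ing with the mask clears it to 0.
  1111110001101
& 1111101111111
---------------
  1111100001101

Answer: 1111100001101 (7949)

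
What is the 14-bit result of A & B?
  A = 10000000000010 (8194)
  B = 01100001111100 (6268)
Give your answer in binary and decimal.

Apply & to each column (1 only where both bits are 1):
  10000000000010
& 01100001111100
----------------
  00000000000000

Answer: 00000000000000 (0)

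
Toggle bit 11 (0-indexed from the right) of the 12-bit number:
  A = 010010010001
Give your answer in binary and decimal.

Mask = 1 << 11 = 100000000000
Bit 11 of A is 0; XOR with the mask flips it to 1.
  010010010001
^ 100000000000
--------------
  110010010001

Answer: 110010010001 (3217)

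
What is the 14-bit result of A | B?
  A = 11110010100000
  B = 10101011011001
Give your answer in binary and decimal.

Apply | to each column (1 where either bit is 1):
  11110010100000
| 10101011011001
----------------
  11111011111001

Answer: 11111011111001 (16121)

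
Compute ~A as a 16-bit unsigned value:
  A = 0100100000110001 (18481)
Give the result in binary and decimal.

Flip each bit (0->1, 1->0):
  0100100000110001
  1011011111001110

Answer: 1011011111001110 (47054)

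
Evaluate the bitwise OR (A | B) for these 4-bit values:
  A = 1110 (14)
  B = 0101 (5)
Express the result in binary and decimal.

Apply | to each column (1 where either bit is 1):
  1110
| 0101
------
  1111

Answer: 1111 (15)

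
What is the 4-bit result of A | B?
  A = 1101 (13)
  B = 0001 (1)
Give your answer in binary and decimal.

Apply | to each column (1 where either bit is 1):
  1101
| 0001
------
  1101

Answer: 1101 (13)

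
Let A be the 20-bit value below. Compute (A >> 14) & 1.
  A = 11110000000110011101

Bit 14 is the 15th from the right.
  11110000000110011101
       ^
That bit is 0.

Answer: 0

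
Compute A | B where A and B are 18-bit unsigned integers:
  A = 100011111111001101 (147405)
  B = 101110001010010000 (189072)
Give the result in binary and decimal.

Apply | to each column (1 where either bit is 1):
  100011111111001101
| 101110001010010000
--------------------
  101111111111011101

Answer: 101111111111011101 (196573)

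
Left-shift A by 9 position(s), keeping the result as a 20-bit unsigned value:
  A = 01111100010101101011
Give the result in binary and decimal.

Shift left by 9: drop the top 9 bit(s), append 9 zero(s) on the right.
  01111100010101101011  ->  discard [011111000], keep [10101101011], append 000000000
= 10101101011000000000

Answer: 10101101011000000000 (710144)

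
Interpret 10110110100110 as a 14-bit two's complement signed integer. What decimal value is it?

MSB is 1, so the value is negative. Find the magnitude:
1. Invert bits:  01001001011001
2. Add 1:        01001001011010  = 4698
3. Apply sign:   -4698

Answer: -4698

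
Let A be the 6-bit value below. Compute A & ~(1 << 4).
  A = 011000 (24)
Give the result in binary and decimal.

Mask = ~(1 << 4) = 101111
Bit 4 of A is 1, so AND-ing with the mask clears it to 0.
  011000
& 101111
--------
  001000

Answer: 001000 (8)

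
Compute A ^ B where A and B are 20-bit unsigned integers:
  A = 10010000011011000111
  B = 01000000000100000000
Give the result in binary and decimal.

Apply ^ to each column (1 where bits differ):
  10010000011011000111
^ 01000000000100000000
----------------------
  11010000011111000111

Answer: 11010000011111000111 (853959)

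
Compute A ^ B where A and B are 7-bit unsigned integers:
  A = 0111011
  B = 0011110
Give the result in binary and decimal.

Apply ^ to each column (1 where bits differ):
  0111011
^ 0011110
---------
  0100101

Answer: 0100101 (37)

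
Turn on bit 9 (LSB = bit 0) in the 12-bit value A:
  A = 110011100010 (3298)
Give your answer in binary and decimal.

Mask = 1 << 9 = 001000000000
Bit 9 of A is 0, so OR-ing with the mask flips it to 1.
  110011100010
| 001000000000
--------------
  111011100010

Answer: 111011100010 (3810)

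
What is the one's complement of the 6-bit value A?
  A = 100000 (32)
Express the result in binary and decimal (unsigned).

Flip each bit (0->1, 1->0):
  100000
  011111

Answer: 011111 (31)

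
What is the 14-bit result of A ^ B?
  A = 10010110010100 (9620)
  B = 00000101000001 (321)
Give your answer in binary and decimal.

Apply ^ to each column (1 where bits differ):
  10010110010100
^ 00000101000001
----------------
  10010011010101

Answer: 10010011010101 (9429)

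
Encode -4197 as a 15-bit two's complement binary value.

1. Binary of +4197:  001000001100101
2. Invert bits:     110111110011010
3. Add 1:           110111110011011

Answer: 110111110011011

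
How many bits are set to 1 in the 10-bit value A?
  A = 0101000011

0101000011
1-bits at positions (from bit 0 = LSB): 0, 1, 6, 8
Count = 4

Answer: 4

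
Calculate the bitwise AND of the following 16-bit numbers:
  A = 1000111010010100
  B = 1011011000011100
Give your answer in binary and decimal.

Apply & to each column (1 only where both bits are 1):
  1000111010010100
& 1011011000011100
------------------
  1000011000010100

Answer: 1000011000010100 (34324)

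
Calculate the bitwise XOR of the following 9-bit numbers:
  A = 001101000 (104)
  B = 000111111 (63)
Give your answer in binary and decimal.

Apply ^ to each column (1 where bits differ):
  001101000
^ 000111111
-----------
  001010111

Answer: 001010111 (87)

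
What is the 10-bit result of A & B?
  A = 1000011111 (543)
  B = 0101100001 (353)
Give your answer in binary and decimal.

Apply & to each column (1 only where both bits are 1):
  1000011111
& 0101100001
------------
  0000000001

Answer: 0000000001 (1)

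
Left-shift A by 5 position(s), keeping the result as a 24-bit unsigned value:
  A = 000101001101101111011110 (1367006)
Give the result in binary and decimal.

Shift left by 5: drop the top 5 bit(s), append 5 zero(s) on the right.
  000101001101101111011110  ->  discard [00010], keep [1001101101111011110], append 00000
= 100110110111101111000000

Answer: 100110110111101111000000 (10189760)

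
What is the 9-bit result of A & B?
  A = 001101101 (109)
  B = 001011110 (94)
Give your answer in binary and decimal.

Apply & to each column (1 only where both bits are 1):
  001101101
& 001011110
-----------
  001001100

Answer: 001001100 (76)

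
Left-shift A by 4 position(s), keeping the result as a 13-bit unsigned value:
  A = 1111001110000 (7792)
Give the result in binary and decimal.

Shift left by 4: drop the top 4 bit(s), append 4 zero(s) on the right.
  1111001110000  ->  discard [1111], keep [001110000], append 0000
= 0011100000000

Answer: 0011100000000 (1792)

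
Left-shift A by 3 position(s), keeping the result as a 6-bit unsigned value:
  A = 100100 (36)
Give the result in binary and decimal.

Shift left by 3: drop the top 3 bit(s), append 3 zero(s) on the right.
  100100  ->  discard [100], keep [100], append 000
= 100000

Answer: 100000 (32)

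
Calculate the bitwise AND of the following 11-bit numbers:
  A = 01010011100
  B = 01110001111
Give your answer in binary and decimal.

Apply & to each column (1 only where both bits are 1):
  01010011100
& 01110001111
-------------
  01010001100

Answer: 01010001100 (652)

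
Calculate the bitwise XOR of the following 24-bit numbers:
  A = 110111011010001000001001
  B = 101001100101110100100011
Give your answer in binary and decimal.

Apply ^ to each column (1 where bits differ):
  110111011010001000001001
^ 101001100101110100100011
--------------------------
  011110111111111100101010

Answer: 011110111111111100101010 (8126250)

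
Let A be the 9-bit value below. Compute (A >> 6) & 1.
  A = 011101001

Bit 6 is the 7th from the right.
  011101001
    ^
That bit is 1.

Answer: 1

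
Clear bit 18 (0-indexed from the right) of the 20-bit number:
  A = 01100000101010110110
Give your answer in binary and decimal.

Mask = ~(1 << 18) = 10111111111111111111
Bit 18 of A is 1, so AND-ing with the mask clears it to 0.
  01100000101010110110
& 10111111111111111111
----------------------
  00100000101010110110

Answer: 00100000101010110110 (133814)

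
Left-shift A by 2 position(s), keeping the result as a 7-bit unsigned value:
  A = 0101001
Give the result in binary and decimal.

Shift left by 2: drop the top 2 bit(s), append 2 zero(s) on the right.
  0101001  ->  discard [01], keep [01001], append 00
= 0100100

Answer: 0100100 (36)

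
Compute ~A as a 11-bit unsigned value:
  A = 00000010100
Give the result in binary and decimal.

Flip each bit (0->1, 1->0):
  00000010100
  11111101011

Answer: 11111101011 (2027)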